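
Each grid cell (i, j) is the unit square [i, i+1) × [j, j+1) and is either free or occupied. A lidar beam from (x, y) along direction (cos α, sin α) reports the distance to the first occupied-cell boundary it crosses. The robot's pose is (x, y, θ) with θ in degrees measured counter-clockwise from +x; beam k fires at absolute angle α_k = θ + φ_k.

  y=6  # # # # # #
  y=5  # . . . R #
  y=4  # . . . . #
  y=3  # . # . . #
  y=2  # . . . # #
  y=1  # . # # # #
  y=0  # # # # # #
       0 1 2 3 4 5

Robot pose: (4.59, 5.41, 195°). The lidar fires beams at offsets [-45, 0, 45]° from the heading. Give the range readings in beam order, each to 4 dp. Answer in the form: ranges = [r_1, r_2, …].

beam 1: φ=-45°, α=150°
  dir = (cos 150°, sin 150°) = (-0.8660, 0.5000); from cell (4,5)
  next x-line at t=0.6813, next y-line at t=1.1800; Δt_x=1.1547, Δt_y=2.0000
    x: enter (3,5) at t=0.6813
    y: enter (3,6) at t=1.1800 ← occupied
  → r_1 = 1.1800
beam 2: φ=0°, α=195°
  dir = (cos 195°, sin 195°) = (-0.9659, -0.2588); from cell (4,5)
  next x-line at t=0.6108, next y-line at t=1.5841; Δt_x=1.0353, Δt_y=3.8637
    x: enter (3,5) at t=0.6108
    y: enter (3,4) at t=1.5841
    x: enter (2,4) at t=1.6461
    x: enter (1,4) at t=2.6814
    x: enter (0,4) at t=3.7166 ← occupied
  → r_2 = 3.7166
beam 3: φ=45°, α=240°
  dir = (cos 240°, sin 240°) = (-0.5000, -0.8660); from cell (4,5)
  next x-line at t=1.1800, next y-line at t=0.4734; Δt_x=2.0000, Δt_y=1.1547
    y: enter (4,4) at t=0.4734
    x: enter (3,4) at t=1.1800
    y: enter (3,3) at t=1.6281
    y: enter (3,2) at t=2.7828
    x: enter (2,2) at t=3.1800
    y: enter (2,1) at t=3.9375 ← occupied
  → r_3 = 3.9375

ranges = [1.1800, 3.7166, 3.9375]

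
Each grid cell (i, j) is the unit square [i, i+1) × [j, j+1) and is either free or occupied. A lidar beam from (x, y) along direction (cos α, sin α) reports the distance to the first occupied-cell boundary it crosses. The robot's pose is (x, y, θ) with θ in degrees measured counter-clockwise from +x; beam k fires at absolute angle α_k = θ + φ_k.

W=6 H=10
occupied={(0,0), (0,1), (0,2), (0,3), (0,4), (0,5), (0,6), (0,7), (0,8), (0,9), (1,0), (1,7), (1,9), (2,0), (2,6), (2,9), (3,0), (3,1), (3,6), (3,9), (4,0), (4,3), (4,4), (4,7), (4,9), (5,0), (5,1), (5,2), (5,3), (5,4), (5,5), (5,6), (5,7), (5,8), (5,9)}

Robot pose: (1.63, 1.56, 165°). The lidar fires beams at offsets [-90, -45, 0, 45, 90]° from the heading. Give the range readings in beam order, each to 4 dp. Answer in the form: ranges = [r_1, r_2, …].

beam 1: φ=-90°, α=75°
  direction (0.2588, 0.9659); cell (1,1); t to first gridline: x 1.4296, y 0.4555 (then +3.8637 / +1.0353)
    (1,2) via y @ 0.4555
    (2,2) via x @ 1.4296
    (2,3) via y @ 1.4908
    (2,4) via y @ 2.5261
    (2,5) via y @ 3.5614
    (2,6) via y @ 4.5966  # hit
  → r_1 = 4.5966
beam 2: φ=-45°, α=120°
  direction (-0.5000, 0.8660); cell (1,1); t to first gridline: x 1.2600, y 0.5081 (then +2.0000 / +1.1547)
    (1,2) via y @ 0.5081
    (0,2) via x @ 1.2600  # hit
  → r_2 = 1.2600
beam 3: φ=0°, α=165°
  direction (-0.9659, 0.2588); cell (1,1); t to first gridline: x 0.6522, y 1.7000 (then +1.0353 / +3.8637)
    (0,1) via x @ 0.6522  # hit
  → r_3 = 0.6522
beam 4: φ=45°, α=210°
  direction (-0.8660, -0.5000); cell (1,1); t to first gridline: x 0.7275, y 1.1200 (then +1.1547 / +2.0000)
    (0,1) via x @ 0.7275  # hit
  → r_4 = 0.7275
beam 5: φ=90°, α=255°
  direction (-0.2588, -0.9659); cell (1,1); t to first gridline: x 2.4341, y 0.5798 (then +3.8637 / +1.0353)
    (1,0) via y @ 0.5798  # hit
  → r_5 = 0.5798

ranges = [4.5966, 1.2600, 0.6522, 0.7275, 0.5798]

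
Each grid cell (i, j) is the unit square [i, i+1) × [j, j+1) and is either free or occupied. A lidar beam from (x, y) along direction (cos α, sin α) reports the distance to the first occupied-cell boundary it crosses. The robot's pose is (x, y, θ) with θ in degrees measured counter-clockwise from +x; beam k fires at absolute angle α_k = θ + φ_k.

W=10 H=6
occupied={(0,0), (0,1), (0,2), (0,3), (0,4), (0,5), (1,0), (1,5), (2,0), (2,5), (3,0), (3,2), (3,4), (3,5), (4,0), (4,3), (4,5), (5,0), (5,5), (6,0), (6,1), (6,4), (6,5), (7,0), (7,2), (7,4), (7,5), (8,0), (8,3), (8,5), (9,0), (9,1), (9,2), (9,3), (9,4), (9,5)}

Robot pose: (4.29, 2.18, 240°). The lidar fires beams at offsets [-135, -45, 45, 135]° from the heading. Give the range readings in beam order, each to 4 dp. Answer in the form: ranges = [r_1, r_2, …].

ranges = [0.8489, 0.3002, 1.2216, 2.8056]

beam 1: φ=-135°, α=105°
  dir = (cos 105°, sin 105°) = (-0.2588, 0.9659); from cell (4,2)
  next x-line at t=1.1205, next y-line at t=0.8489; Δt_x=3.8637, Δt_y=1.0353
    y: enter (4,3) at t=0.8489 ← occupied
  → r_1 = 0.8489
beam 2: φ=-45°, α=195°
  dir = (cos 195°, sin 195°) = (-0.9659, -0.2588); from cell (4,2)
  next x-line at t=0.3002, next y-line at t=0.6955; Δt_x=1.0353, Δt_y=3.8637
    x: enter (3,2) at t=0.3002 ← occupied
  → r_2 = 0.3002
beam 3: φ=45°, α=285°
  dir = (cos 285°, sin 285°) = (0.2588, -0.9659); from cell (4,2)
  next x-line at t=2.7432, next y-line at t=0.1863; Δt_x=3.8637, Δt_y=1.0353
    y: enter (4,1) at t=0.1863
    y: enter (4,0) at t=1.2216 ← occupied
  → r_3 = 1.2216
beam 4: φ=135°, α=15°
  dir = (cos 15°, sin 15°) = (0.9659, 0.2588); from cell (4,2)
  next x-line at t=0.7350, next y-line at t=3.1682; Δt_x=1.0353, Δt_y=3.8637
    x: enter (5,2) at t=0.7350
    x: enter (6,2) at t=1.7703
    x: enter (7,2) at t=2.8056 ← occupied
  → r_4 = 2.8056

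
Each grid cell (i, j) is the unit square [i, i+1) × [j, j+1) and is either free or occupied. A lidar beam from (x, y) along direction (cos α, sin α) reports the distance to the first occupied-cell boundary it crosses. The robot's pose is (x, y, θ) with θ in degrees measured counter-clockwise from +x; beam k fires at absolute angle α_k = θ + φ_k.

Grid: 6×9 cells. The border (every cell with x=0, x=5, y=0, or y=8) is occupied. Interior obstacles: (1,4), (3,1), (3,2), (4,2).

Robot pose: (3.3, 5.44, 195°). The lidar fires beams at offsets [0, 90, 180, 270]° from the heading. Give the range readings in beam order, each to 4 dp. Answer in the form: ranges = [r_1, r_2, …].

beam 1: φ=0°, α=195°
  dir = (cos 195°, sin 195°) = (-0.9659, -0.2588); from cell (3,5)
  next x-line at t=0.3106, next y-line at t=1.7000; Δt_x=1.0353, Δt_y=3.8637
    x: enter (2,5) at t=0.3106
    x: enter (1,5) at t=1.3459
    y: enter (1,4) at t=1.7000 ← occupied
  → r_1 = 1.7000
beam 2: φ=90°, α=285°
  dir = (cos 285°, sin 285°) = (0.2588, -0.9659); from cell (3,5)
  next x-line at t=2.7046, next y-line at t=0.4555; Δt_x=3.8637, Δt_y=1.0353
    y: enter (3,4) at t=0.4555
    y: enter (3,3) at t=1.4908
    y: enter (3,2) at t=2.5261 ← occupied
  → r_2 = 2.5261
beam 3: φ=180°, α=15°
  dir = (cos 15°, sin 15°) = (0.9659, 0.2588); from cell (3,5)
  next x-line at t=0.7247, next y-line at t=2.1637; Δt_x=1.0353, Δt_y=3.8637
    x: enter (4,5) at t=0.7247
    x: enter (5,5) at t=1.7600 ← occupied
  → r_3 = 1.7600
beam 4: φ=270°, α=105°
  dir = (cos 105°, sin 105°) = (-0.2588, 0.9659); from cell (3,5)
  next x-line at t=1.1591, next y-line at t=0.5798; Δt_x=3.8637, Δt_y=1.0353
    y: enter (3,6) at t=0.5798
    x: enter (2,6) at t=1.1591
    y: enter (2,7) at t=1.6150
    y: enter (2,8) at t=2.6503 ← occupied
  → r_4 = 2.6503

ranges = [1.7000, 2.5261, 1.7600, 2.6503]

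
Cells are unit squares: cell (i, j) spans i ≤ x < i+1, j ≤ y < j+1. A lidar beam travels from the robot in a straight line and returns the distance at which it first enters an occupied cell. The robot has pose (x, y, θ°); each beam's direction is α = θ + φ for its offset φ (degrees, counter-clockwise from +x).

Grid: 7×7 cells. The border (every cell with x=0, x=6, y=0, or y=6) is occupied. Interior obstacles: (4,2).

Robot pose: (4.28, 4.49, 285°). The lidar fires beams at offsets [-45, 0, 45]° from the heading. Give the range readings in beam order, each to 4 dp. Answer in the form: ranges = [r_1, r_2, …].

ranges = [4.0299, 1.5426, 1.9861]

beam 1: φ=-45°, α=240°
  direction (-0.5000, -0.8660); cell (4,4); t to first gridline: x 0.5600, y 0.5658 (then +2.0000 / +1.1547)
    (3,4) via x @ 0.5600
    (3,3) via y @ 0.5658
    (3,2) via y @ 1.7205
    (2,2) via x @ 2.5600
    (2,1) via y @ 2.8752
    (2,0) via y @ 4.0299  # hit
  → r_1 = 4.0299
beam 2: φ=0°, α=285°
  direction (0.2588, -0.9659); cell (4,4); t to first gridline: x 2.7819, y 0.5073 (then +3.8637 / +1.0353)
    (4,3) via y @ 0.5073
    (4,2) via y @ 1.5426  # hit
  → r_2 = 1.5426
beam 3: φ=45°, α=330°
  direction (0.8660, -0.5000); cell (4,4); t to first gridline: x 0.8314, y 0.9800 (then +1.1547 / +2.0000)
    (5,4) via x @ 0.8314
    (5,3) via y @ 0.9800
    (6,3) via x @ 1.9861  # hit
  → r_3 = 1.9861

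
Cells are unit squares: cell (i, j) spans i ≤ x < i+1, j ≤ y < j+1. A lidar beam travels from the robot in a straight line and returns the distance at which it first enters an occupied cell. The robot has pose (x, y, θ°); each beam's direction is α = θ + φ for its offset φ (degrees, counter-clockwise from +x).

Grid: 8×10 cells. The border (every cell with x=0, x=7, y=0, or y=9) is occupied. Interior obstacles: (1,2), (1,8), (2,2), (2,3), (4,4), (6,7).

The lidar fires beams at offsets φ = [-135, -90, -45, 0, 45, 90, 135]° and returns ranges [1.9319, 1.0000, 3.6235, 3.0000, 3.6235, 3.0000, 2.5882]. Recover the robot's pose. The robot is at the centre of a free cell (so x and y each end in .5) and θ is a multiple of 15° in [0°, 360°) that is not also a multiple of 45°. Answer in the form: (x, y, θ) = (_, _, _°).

Enumerate (i+0.5, j+0.5, θ) over the 42 free cells and 16 admissible headings. For each, cast all 7 beams and compare to the given ranges.
  (2.5, 7.5, 195°): beam 1 = 1.7321 ≠ 1.9319 ✗
  (6.5, 6.5, 210°): beam 1 = 0.5176 ≠ 1.9319 ✗
  (5.5, 1.5, 300°): beam 1 = 2.5882 ≠ 1.9319 ✗
  (3.5, 3.5, 15°): beam 1 = 1.0000 ≠ 1.9319 ✗
  …
  (3.5, 5.5, 30°): r_1=1.9319, r_2=1.0000, r_3=3.6235, r_4=3.0000, r_5=3.6235, r_6=3.0000, r_7=2.5882 — all match ✓
Unique over the lattice → pose = (3.5, 5.5, 30°).

(x, y, θ) = (3.5, 5.5, 30°)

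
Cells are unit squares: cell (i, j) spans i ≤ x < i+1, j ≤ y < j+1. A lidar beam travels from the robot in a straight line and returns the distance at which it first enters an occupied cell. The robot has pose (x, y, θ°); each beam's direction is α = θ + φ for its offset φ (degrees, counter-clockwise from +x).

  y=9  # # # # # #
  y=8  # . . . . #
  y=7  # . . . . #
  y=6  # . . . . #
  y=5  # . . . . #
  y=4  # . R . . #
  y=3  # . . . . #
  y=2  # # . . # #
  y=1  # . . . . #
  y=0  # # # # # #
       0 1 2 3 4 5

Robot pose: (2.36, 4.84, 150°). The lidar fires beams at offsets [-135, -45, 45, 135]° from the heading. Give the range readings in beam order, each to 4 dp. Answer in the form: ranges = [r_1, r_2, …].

ranges = [2.7331, 4.3067, 1.4080, 3.9755]

beam 1: φ=-135°, α=15°
  d=(0.9659,0.2588)  start (2,4)  tX=0.6626 tY=0.6182  stride 1/|dx|=1.0353 1/|dy|=3.8637
    cross y-line → (2,5), t=0.6182
    cross x-line → (3,5), t=0.6626
    cross x-line → (4,5), t=1.6979
    cross x-line → (5,5), t=2.7331 (wall)
  → r_1 = 2.7331
beam 2: φ=-45°, α=105°
  d=(-0.2588,0.9659)  start (2,4)  tX=1.3909 tY=0.1656  stride 1/|dx|=3.8637 1/|dy|=1.0353
    cross y-line → (2,5), t=0.1656
    cross y-line → (2,6), t=1.2009
    cross x-line → (1,6), t=1.3909
    cross y-line → (1,7), t=2.2362
    cross y-line → (1,8), t=3.2715
    cross y-line → (1,9), t=4.3067 (wall)
  → r_2 = 4.3067
beam 3: φ=45°, α=195°
  d=(-0.9659,-0.2588)  start (2,4)  tX=0.3727 tY=3.2455  stride 1/|dx|=1.0353 1/|dy|=3.8637
    cross x-line → (1,4), t=0.3727
    cross x-line → (0,4), t=1.4080 (wall)
  → r_3 = 1.4080
beam 4: φ=135°, α=285°
  d=(0.2588,-0.9659)  start (2,4)  tX=2.4728 tY=0.8696  stride 1/|dx|=3.8637 1/|dy|=1.0353
    cross y-line → (2,3), t=0.8696
    cross y-line → (2,2), t=1.9049
    cross x-line → (3,2), t=2.4728
    cross y-line → (3,1), t=2.9402
    cross y-line → (3,0), t=3.9755 (wall)
  → r_4 = 3.9755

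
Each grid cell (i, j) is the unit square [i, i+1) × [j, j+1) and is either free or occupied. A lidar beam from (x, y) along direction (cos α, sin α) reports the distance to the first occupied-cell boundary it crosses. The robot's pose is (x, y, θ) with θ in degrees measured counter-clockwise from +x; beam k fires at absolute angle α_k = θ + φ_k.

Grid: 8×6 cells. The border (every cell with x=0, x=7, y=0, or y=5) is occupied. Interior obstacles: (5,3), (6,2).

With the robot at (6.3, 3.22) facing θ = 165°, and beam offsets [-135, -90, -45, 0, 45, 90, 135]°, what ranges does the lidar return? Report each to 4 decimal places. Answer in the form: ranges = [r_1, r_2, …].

beam 1: φ=-135°, α=30°
  d=(0.8660,0.5000)  start (6,3)  tX=0.8083 tY=1.5600  stride 1/|dx|=1.1547 1/|dy|=2.0000
    cross x-line → (7,3), t=0.8083 (wall)
  → r_1 = 0.8083
beam 2: φ=-90°, α=75°
  d=(0.2588,0.9659)  start (6,3)  tX=2.7046 tY=0.8075  stride 1/|dx|=3.8637 1/|dy|=1.0353
    cross y-line → (6,4), t=0.8075
    cross y-line → (6,5), t=1.8428 (wall)
  → r_2 = 1.8428
beam 3: φ=-45°, α=120°
  d=(-0.5000,0.8660)  start (6,3)  tX=0.6000 tY=0.9007  stride 1/|dx|=2.0000 1/|dy|=1.1547
    cross x-line → (5,3), t=0.6000 (wall)
  → r_3 = 0.6000
beam 4: φ=0°, α=165°
  d=(-0.9659,0.2588)  start (6,3)  tX=0.3106 tY=3.0137  stride 1/|dx|=1.0353 1/|dy|=3.8637
    cross x-line → (5,3), t=0.3106 (wall)
  → r_4 = 0.3106
beam 5: φ=45°, α=210°
  d=(-0.8660,-0.5000)  start (6,3)  tX=0.3464 tY=0.4400  stride 1/|dx|=1.1547 1/|dy|=2.0000
    cross x-line → (5,3), t=0.3464 (wall)
  → r_5 = 0.3464
beam 6: φ=90°, α=255°
  d=(-0.2588,-0.9659)  start (6,3)  tX=1.1591 tY=0.2278  stride 1/|dx|=3.8637 1/|dy|=1.0353
    cross y-line → (6,2), t=0.2278 (wall)
  → r_6 = 0.2278
beam 7: φ=135°, α=300°
  d=(0.5000,-0.8660)  start (6,3)  tX=1.4000 tY=0.2540  stride 1/|dx|=2.0000 1/|dy|=1.1547
    cross y-line → (6,2), t=0.2540 (wall)
  → r_7 = 0.2540

ranges = [0.8083, 1.8428, 0.6000, 0.3106, 0.3464, 0.2278, 0.2540]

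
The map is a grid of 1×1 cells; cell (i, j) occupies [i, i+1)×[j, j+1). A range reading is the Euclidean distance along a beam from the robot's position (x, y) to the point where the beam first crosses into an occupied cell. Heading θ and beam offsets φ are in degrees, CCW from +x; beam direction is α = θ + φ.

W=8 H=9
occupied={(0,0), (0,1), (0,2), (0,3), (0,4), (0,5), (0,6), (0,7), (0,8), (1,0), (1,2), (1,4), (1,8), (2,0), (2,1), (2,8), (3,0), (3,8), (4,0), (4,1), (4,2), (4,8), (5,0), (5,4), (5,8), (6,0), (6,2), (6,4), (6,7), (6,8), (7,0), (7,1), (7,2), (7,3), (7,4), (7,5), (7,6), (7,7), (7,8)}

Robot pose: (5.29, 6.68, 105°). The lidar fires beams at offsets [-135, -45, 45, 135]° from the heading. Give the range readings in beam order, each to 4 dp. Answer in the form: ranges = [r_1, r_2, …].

ranges = [1.9745, 1.4200, 2.6400, 5.4040]

beam 1: φ=-135°, α=330°
  direction (0.8660, -0.5000); cell (5,6); t to first gridline: x 0.8198, y 1.3600 (then +1.1547 / +2.0000)
    (6,6) via x @ 0.8198
    (6,5) via y @ 1.3600
    (7,5) via x @ 1.9745  # hit
  → r_1 = 1.9745
beam 2: φ=-45°, α=60°
  direction (0.5000, 0.8660); cell (5,6); t to first gridline: x 1.4200, y 0.3695 (then +2.0000 / +1.1547)
    (5,7) via y @ 0.3695
    (6,7) via x @ 1.4200  # hit
  → r_2 = 1.4200
beam 3: φ=45°, α=150°
  direction (-0.8660, 0.5000); cell (5,6); t to first gridline: x 0.3349, y 0.6400 (then +1.1547 / +2.0000)
    (4,6) via x @ 0.3349
    (4,7) via y @ 0.6400
    (3,7) via x @ 1.4896
    (3,8) via y @ 2.6400  # hit
  → r_3 = 2.6400
beam 4: φ=135°, α=240°
  direction (-0.5000, -0.8660); cell (5,6); t to first gridline: x 0.5800, y 0.7852 (then +2.0000 / +1.1547)
    (4,6) via x @ 0.5800
    (4,5) via y @ 0.7852
    (4,4) via y @ 1.9399
    (3,4) via x @ 2.5800
    (3,3) via y @ 3.0946
    (3,2) via y @ 4.2493
    (2,2) via x @ 4.5800
    (2,1) via y @ 5.4040  # hit
  → r_4 = 5.4040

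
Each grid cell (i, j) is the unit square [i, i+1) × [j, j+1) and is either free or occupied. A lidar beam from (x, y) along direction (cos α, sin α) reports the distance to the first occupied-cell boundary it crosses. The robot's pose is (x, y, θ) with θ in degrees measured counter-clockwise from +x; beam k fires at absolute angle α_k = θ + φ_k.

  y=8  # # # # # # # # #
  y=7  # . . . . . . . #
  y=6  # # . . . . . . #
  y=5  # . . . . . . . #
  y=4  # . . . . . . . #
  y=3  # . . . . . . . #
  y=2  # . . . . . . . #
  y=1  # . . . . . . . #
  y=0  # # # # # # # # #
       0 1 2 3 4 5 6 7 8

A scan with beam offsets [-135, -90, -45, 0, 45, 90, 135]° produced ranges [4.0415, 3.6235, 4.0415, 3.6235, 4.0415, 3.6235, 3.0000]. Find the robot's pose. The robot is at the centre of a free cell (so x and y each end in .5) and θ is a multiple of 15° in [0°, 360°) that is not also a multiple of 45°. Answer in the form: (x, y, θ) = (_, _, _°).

The pose lattice has 48·16 = 768 candidates. Test each by forward raycasting.
  (5.5, 4.5, 60°): beam 1 = 3.6235 ≠ 4.0415 ✗
  (4.5, 3.5, 120°): beam 1 = 3.6235 ≠ 4.0415 ✗
  (3.5, 4.5, 345°): beam 1 = 2.8868 ≠ 4.0415 ✗
  …
  (4.5, 4.5, 15°): r_1=4.0415, r_2=3.6235, r_3=4.0415, r_4=3.6235, r_5=4.0415, r_6=3.6235, r_7=3.0000 — all match ✓
No second candidate reproduces the full scan.

(x, y, θ) = (4.5, 4.5, 15°)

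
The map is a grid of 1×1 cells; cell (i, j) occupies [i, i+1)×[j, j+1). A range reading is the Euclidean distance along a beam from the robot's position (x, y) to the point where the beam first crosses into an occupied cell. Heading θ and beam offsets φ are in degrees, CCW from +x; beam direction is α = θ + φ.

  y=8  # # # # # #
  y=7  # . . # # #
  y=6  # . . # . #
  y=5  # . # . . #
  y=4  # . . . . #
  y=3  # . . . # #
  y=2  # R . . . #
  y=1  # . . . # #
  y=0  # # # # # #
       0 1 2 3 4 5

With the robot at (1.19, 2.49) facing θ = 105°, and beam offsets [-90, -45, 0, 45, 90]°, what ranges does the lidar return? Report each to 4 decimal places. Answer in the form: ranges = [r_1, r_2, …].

ranges = [2.9091, 2.8983, 0.7341, 0.2194, 0.1967]

beam 1: φ=-90°, α=15°
  cosα=0.9659 sinα=0.2588 | (1,2) | tMaxX 0.8386 tMaxY 1.9705 | tΔX 1.0353 tΔY 3.8637
    t=0.8386 [x] (2,2)
    t=1.8738 [x] (3,2)
    t=1.9705 [y] (3,3)
    t=2.9091 [x] (4,3) — stop
  → r_1 = 2.9091
beam 2: φ=-45°, α=60°
  cosα=0.5000 sinα=0.8660 | (1,2) | tMaxX 1.6200 tMaxY 0.5889 | tΔX 2.0000 tΔY 1.1547
    t=0.5889 [y] (1,3)
    t=1.6200 [x] (2,3)
    t=1.7436 [y] (2,4)
    t=2.8983 [y] (2,5) — stop
  → r_2 = 2.8983
beam 3: φ=0°, α=105°
  cosα=-0.2588 sinα=0.9659 | (1,2) | tMaxX 0.7341 tMaxY 0.5280 | tΔX 3.8637 tΔY 1.0353
    t=0.5280 [y] (1,3)
    t=0.7341 [x] (0,3) — stop
  → r_3 = 0.7341
beam 4: φ=45°, α=150°
  cosα=-0.8660 sinα=0.5000 | (1,2) | tMaxX 0.2194 tMaxY 1.0200 | tΔX 1.1547 tΔY 2.0000
    t=0.2194 [x] (0,2) — stop
  → r_4 = 0.2194
beam 5: φ=90°, α=195°
  cosα=-0.9659 sinα=-0.2588 | (1,2) | tMaxX 0.1967 tMaxY 1.8932 | tΔX 1.0353 tΔY 3.8637
    t=0.1967 [x] (0,2) — stop
  → r_5 = 0.1967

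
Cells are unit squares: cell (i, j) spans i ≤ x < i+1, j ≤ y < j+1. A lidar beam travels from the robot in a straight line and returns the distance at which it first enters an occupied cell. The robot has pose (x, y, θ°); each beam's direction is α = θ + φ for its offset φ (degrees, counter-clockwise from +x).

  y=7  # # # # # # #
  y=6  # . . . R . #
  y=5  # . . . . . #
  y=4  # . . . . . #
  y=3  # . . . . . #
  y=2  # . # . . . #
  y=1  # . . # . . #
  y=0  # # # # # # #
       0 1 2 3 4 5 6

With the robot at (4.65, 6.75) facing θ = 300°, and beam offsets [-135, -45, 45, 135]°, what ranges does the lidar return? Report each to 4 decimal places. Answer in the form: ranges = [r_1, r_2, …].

ranges = [0.9659, 4.9176, 1.3976, 0.2588]

beam 1: φ=-135°, α=165°
  d=(-0.9659,0.2588)  start (4,6)  tX=0.6729 tY=0.9659  stride 1/|dx|=1.0353 1/|dy|=3.8637
    cross x-line → (3,6), t=0.6729
    cross y-line → (3,7), t=0.9659 (wall)
  → r_1 = 0.9659
beam 2: φ=-45°, α=255°
  d=(-0.2588,-0.9659)  start (4,6)  tX=2.5114 tY=0.7765  stride 1/|dx|=3.8637 1/|dy|=1.0353
    cross y-line → (4,5), t=0.7765
    cross y-line → (4,4), t=1.8117
    cross x-line → (3,4), t=2.5114
    cross y-line → (3,3), t=2.8470
    cross y-line → (3,2), t=3.8823
    cross y-line → (3,1), t=4.9176 (wall)
  → r_2 = 4.9176
beam 3: φ=45°, α=345°
  d=(0.9659,-0.2588)  start (4,6)  tX=0.3623 tY=2.8978  stride 1/|dx|=1.0353 1/|dy|=3.8637
    cross x-line → (5,6), t=0.3623
    cross x-line → (6,6), t=1.3976 (wall)
  → r_3 = 1.3976
beam 4: φ=135°, α=75°
  d=(0.2588,0.9659)  start (4,6)  tX=1.3523 tY=0.2588  stride 1/|dx|=3.8637 1/|dy|=1.0353
    cross y-line → (4,7), t=0.2588 (wall)
  → r_4 = 0.2588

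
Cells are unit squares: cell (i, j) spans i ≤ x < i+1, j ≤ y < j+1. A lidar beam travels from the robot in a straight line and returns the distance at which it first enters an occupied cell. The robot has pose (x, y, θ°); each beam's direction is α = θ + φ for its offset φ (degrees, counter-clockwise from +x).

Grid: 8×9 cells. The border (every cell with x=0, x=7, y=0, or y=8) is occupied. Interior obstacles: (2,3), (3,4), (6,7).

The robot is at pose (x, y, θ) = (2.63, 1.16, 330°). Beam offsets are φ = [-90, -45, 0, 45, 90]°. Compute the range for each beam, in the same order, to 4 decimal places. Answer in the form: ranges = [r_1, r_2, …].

beam 1: φ=-90°, α=240°
  d=(-0.5000,-0.8660)  start (2,1)  tX=1.2600 tY=0.1848  stride 1/|dx|=2.0000 1/|dy|=1.1547
    cross y-line → (2,0), t=0.1848 (wall)
  → r_1 = 0.1848
beam 2: φ=-45°, α=285°
  d=(0.2588,-0.9659)  start (2,1)  tX=1.4296 tY=0.1656  stride 1/|dx|=3.8637 1/|dy|=1.0353
    cross y-line → (2,0), t=0.1656 (wall)
  → r_2 = 0.1656
beam 3: φ=0°, α=330°
  d=(0.8660,-0.5000)  start (2,1)  tX=0.4272 tY=0.3200  stride 1/|dx|=1.1547 1/|dy|=2.0000
    cross y-line → (2,0), t=0.3200 (wall)
  → r_3 = 0.3200
beam 4: φ=45°, α=15°
  d=(0.9659,0.2588)  start (2,1)  tX=0.3831 tY=3.2455  stride 1/|dx|=1.0353 1/|dy|=3.8637
    cross x-line → (3,1), t=0.3831
    cross x-line → (4,1), t=1.4183
    cross x-line → (5,1), t=2.4536
    cross y-line → (5,2), t=3.2455
    cross x-line → (6,2), t=3.4889
    cross x-line → (7,2), t=4.5242 (wall)
  → r_4 = 4.5242
beam 5: φ=90°, α=60°
  d=(0.5000,0.8660)  start (2,1)  tX=0.7400 tY=0.9699  stride 1/|dx|=2.0000 1/|dy|=1.1547
    cross x-line → (3,1), t=0.7400
    cross y-line → (3,2), t=0.9699
    cross y-line → (3,3), t=2.1246
    cross x-line → (4,3), t=2.7400
    cross y-line → (4,4), t=3.2793
    cross y-line → (4,5), t=4.4341
    cross x-line → (5,5), t=4.7400
    cross y-line → (5,6), t=5.5888
    cross x-line → (6,6), t=6.7400
    cross y-line → (6,7), t=6.7435 (wall)
  → r_5 = 6.7435

ranges = [0.1848, 0.1656, 0.3200, 4.5242, 6.7435]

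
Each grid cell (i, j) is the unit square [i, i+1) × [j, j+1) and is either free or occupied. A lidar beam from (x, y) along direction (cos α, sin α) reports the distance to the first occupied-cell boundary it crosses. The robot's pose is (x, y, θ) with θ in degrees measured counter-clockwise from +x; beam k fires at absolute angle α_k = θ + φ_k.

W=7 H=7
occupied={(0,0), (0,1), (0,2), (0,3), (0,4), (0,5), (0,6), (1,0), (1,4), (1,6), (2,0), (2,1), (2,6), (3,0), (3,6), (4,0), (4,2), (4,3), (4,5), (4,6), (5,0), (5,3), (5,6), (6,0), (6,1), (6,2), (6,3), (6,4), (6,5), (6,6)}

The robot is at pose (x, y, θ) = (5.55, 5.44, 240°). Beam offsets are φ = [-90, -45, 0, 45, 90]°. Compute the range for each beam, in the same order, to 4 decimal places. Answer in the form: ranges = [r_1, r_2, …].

ranges = [0.6351, 0.5694, 1.6628, 1.4908, 0.5196]

beam 1: φ=-90°, α=150°
  cosα=-0.8660 sinα=0.5000 | (5,5) | tMaxX 0.6351 tMaxY 1.1200 | tΔX 1.1547 tΔY 2.0000
    t=0.6351 [x] (4,5) — stop
  → r_1 = 0.6351
beam 2: φ=-45°, α=195°
  cosα=-0.9659 sinα=-0.2588 | (5,5) | tMaxX 0.5694 tMaxY 1.7000 | tΔX 1.0353 tΔY 3.8637
    t=0.5694 [x] (4,5) — stop
  → r_2 = 0.5694
beam 3: φ=0°, α=240°
  cosα=-0.5000 sinα=-0.8660 | (5,5) | tMaxX 1.1000 tMaxY 0.5081 | tΔX 2.0000 tΔY 1.1547
    t=0.5081 [y] (5,4)
    t=1.1000 [x] (4,4)
    t=1.6628 [y] (4,3) — stop
  → r_3 = 1.6628
beam 4: φ=45°, α=285°
  cosα=0.2588 sinα=-0.9659 | (5,5) | tMaxX 1.7387 tMaxY 0.4555 | tΔX 3.8637 tΔY 1.0353
    t=0.4555 [y] (5,4)
    t=1.4908 [y] (5,3) — stop
  → r_4 = 1.4908
beam 5: φ=90°, α=330°
  cosα=0.8660 sinα=-0.5000 | (5,5) | tMaxX 0.5196 tMaxY 0.8800 | tΔX 1.1547 tΔY 2.0000
    t=0.5196 [x] (6,5) — stop
  → r_5 = 0.5196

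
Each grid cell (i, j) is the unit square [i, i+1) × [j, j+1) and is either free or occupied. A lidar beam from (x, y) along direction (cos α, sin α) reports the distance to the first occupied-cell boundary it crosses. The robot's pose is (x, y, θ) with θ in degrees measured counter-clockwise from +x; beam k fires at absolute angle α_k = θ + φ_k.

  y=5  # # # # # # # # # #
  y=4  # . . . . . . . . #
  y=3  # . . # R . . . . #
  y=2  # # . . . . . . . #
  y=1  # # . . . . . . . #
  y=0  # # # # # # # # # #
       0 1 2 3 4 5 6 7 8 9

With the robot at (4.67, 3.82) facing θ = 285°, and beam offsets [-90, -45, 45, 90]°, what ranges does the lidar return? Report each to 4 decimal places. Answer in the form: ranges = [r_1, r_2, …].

beam 1: φ=-90°, α=195°
  dir = (cos 195°, sin 195°) = (-0.9659, -0.2588); from cell (4,3)
  next x-line at t=0.6936, next y-line at t=3.1682; Δt_x=1.0353, Δt_y=3.8637
    x: enter (3,3) at t=0.6936 ← occupied
  → r_1 = 0.6936
beam 2: φ=-45°, α=240°
  dir = (cos 240°, sin 240°) = (-0.5000, -0.8660); from cell (4,3)
  next x-line at t=1.3400, next y-line at t=0.9469; Δt_x=2.0000, Δt_y=1.1547
    y: enter (4,2) at t=0.9469
    x: enter (3,2) at t=1.3400
    y: enter (3,1) at t=2.1016
    y: enter (3,0) at t=3.2563 ← occupied
  → r_2 = 3.2563
beam 3: φ=45°, α=330°
  dir = (cos 330°, sin 330°) = (0.8660, -0.5000); from cell (4,3)
  next x-line at t=0.3811, next y-line at t=1.6400; Δt_x=1.1547, Δt_y=2.0000
    x: enter (5,3) at t=0.3811
    x: enter (6,3) at t=1.5358
    y: enter (6,2) at t=1.6400
    x: enter (7,2) at t=2.6905
    y: enter (7,1) at t=3.6400
    x: enter (8,1) at t=3.8452
    x: enter (9,1) at t=4.9999 ← occupied
  → r_3 = 4.9999
beam 4: φ=90°, α=15°
  dir = (cos 15°, sin 15°) = (0.9659, 0.2588); from cell (4,3)
  next x-line at t=0.3416, next y-line at t=0.6955; Δt_x=1.0353, Δt_y=3.8637
    x: enter (5,3) at t=0.3416
    y: enter (5,4) at t=0.6955
    x: enter (6,4) at t=1.3769
    x: enter (7,4) at t=2.4122
    x: enter (8,4) at t=3.4475
    x: enter (9,4) at t=4.4827 ← occupied
  → r_4 = 4.4827

ranges = [0.6936, 3.2563, 4.9999, 4.4827]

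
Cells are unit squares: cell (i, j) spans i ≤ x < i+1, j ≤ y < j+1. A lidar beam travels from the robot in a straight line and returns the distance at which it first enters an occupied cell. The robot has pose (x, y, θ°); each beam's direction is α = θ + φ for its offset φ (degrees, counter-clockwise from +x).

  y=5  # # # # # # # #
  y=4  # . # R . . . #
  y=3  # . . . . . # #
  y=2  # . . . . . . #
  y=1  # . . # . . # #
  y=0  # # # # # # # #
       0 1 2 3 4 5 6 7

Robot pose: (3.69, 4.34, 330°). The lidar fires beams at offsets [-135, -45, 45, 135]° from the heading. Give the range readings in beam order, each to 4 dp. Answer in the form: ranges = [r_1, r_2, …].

beam 1: φ=-135°, α=195°
  dir = (cos 195°, sin 195°) = (-0.9659, -0.2588); from cell (3,4)
  next x-line at t=0.7143, next y-line at t=1.3137; Δt_x=1.0353, Δt_y=3.8637
    x: enter (2,4) at t=0.7143 ← occupied
  → r_1 = 0.7143
beam 2: φ=-45°, α=285°
  dir = (cos 285°, sin 285°) = (0.2588, -0.9659); from cell (3,4)
  next x-line at t=1.1977, next y-line at t=0.3520; Δt_x=3.8637, Δt_y=1.0353
    y: enter (3,3) at t=0.3520
    x: enter (4,3) at t=1.1977
    y: enter (4,2) at t=1.3873
    y: enter (4,1) at t=2.4225
    y: enter (4,0) at t=3.4578 ← occupied
  → r_2 = 3.4578
beam 3: φ=45°, α=15°
  dir = (cos 15°, sin 15°) = (0.9659, 0.2588); from cell (3,4)
  next x-line at t=0.3209, next y-line at t=2.5500; Δt_x=1.0353, Δt_y=3.8637
    x: enter (4,4) at t=0.3209
    x: enter (5,4) at t=1.3562
    x: enter (6,4) at t=2.3915
    y: enter (6,5) at t=2.5500 ← occupied
  → r_3 = 2.5500
beam 4: φ=135°, α=105°
  dir = (cos 105°, sin 105°) = (-0.2588, 0.9659); from cell (3,4)
  next x-line at t=2.6660, next y-line at t=0.6833; Δt_x=3.8637, Δt_y=1.0353
    y: enter (3,5) at t=0.6833 ← occupied
  → r_4 = 0.6833

ranges = [0.7143, 3.4578, 2.5500, 0.6833]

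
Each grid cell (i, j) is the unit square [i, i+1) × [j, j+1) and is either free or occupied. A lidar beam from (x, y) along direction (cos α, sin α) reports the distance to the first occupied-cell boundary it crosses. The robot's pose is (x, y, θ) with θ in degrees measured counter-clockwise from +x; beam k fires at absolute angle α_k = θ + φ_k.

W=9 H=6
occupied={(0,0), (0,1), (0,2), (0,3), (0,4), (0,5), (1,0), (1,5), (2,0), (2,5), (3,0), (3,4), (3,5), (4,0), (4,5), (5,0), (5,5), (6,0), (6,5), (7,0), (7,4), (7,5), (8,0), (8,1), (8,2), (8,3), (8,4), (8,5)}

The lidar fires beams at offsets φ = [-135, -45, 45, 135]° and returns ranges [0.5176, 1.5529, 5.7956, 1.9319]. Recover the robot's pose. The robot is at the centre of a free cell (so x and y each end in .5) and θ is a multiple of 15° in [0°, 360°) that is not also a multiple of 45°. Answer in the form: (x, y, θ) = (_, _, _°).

Enumerate (i+0.5, j+0.5, θ) over the 26 free cells and 16 admissible headings. For each, cast all 4 beams and compare to the given ranges.
  (5.5, 3.5, 195°): beam 1 = 1.7321 ≠ 0.5176 ✗
  (6.5, 2.5, 255°): beam 1 = 2.8868 ≠ 0.5176 ✗
  (1.5, 4.5, 300°): beam 2 = 1.9319 ≠ 1.5529 ✗
  …
  (1.5, 2.5, 330°): r_1=0.5176, r_2=1.5529, r_3=5.7956, r_4=1.9319 — all match ✓
No second candidate reproduces the full scan.

(x, y, θ) = (1.5, 2.5, 330°)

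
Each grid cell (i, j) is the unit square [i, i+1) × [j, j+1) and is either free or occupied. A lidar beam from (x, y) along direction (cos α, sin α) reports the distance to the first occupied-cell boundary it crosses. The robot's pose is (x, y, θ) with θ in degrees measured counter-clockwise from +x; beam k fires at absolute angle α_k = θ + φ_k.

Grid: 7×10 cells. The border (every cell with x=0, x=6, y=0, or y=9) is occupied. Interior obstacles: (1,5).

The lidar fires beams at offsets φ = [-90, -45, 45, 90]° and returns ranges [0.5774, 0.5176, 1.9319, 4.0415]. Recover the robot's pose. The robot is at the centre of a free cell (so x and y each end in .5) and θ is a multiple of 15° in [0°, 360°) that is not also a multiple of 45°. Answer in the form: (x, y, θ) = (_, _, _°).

(x, y, θ) = (1.5, 4.5, 210°)

Candidates: 39 free-cell centres × 16 headings = 624 poses. Raycast each; keep the one whose scan matches to 4 dp.
  (3.5, 3.5, 330°): beam 1 = 2.8868 ≠ 0.5774 ✗
  (5.5, 1.5, 255°): beam 1 = 4.6587 ≠ 0.5774 ✗
  (2.5, 6.5, 210°): beam 1 = 2.8868 ≠ 0.5774 ✗
  (2.5, 7.5, 210°): beam 1 = 1.7321 ≠ 0.5774 ✗
  …
  (1.5, 4.5, 210°): r_1=0.5774, r_2=0.5176, r_3=1.9319, r_4=4.0415 — all match ✓
Unique over the lattice → pose = (1.5, 4.5, 210°).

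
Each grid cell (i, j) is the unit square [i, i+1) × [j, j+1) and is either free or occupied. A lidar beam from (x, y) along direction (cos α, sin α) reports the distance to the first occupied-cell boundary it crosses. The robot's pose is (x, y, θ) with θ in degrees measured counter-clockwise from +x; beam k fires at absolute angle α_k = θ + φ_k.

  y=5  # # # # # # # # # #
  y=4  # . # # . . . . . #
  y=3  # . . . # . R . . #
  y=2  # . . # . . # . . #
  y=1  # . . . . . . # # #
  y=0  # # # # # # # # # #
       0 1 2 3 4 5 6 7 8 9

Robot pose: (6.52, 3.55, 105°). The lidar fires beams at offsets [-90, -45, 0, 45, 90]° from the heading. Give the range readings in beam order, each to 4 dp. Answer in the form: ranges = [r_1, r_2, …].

ranges = [2.5675, 1.6743, 1.5012, 2.9000, 1.5736]

beam 1: φ=-90°, α=15°
  dir = (cos 15°, sin 15°) = (0.9659, 0.2588); from cell (6,3)
  next x-line at t=0.4969, next y-line at t=1.7387; Δt_x=1.0353, Δt_y=3.8637
    x: enter (7,3) at t=0.4969
    x: enter (8,3) at t=1.5322
    y: enter (8,4) at t=1.7387
    x: enter (9,4) at t=2.5675 ← occupied
  → r_1 = 2.5675
beam 2: φ=-45°, α=60°
  dir = (cos 60°, sin 60°) = (0.5000, 0.8660); from cell (6,3)
  next x-line at t=0.9600, next y-line at t=0.5196; Δt_x=2.0000, Δt_y=1.1547
    y: enter (6,4) at t=0.5196
    x: enter (7,4) at t=0.9600
    y: enter (7,5) at t=1.6743 ← occupied
  → r_2 = 1.6743
beam 3: φ=0°, α=105°
  dir = (cos 105°, sin 105°) = (-0.2588, 0.9659); from cell (6,3)
  next x-line at t=2.0091, next y-line at t=0.4659; Δt_x=3.8637, Δt_y=1.0353
    y: enter (6,4) at t=0.4659
    y: enter (6,5) at t=1.5012 ← occupied
  → r_3 = 1.5012
beam 4: φ=45°, α=150°
  dir = (cos 150°, sin 150°) = (-0.8660, 0.5000); from cell (6,3)
  next x-line at t=0.6004, next y-line at t=0.9000; Δt_x=1.1547, Δt_y=2.0000
    x: enter (5,3) at t=0.6004
    y: enter (5,4) at t=0.9000
    x: enter (4,4) at t=1.7551
    y: enter (4,5) at t=2.9000 ← occupied
  → r_4 = 2.9000
beam 5: φ=90°, α=195°
  dir = (cos 195°, sin 195°) = (-0.9659, -0.2588); from cell (6,3)
  next x-line at t=0.5383, next y-line at t=2.1250; Δt_x=1.0353, Δt_y=3.8637
    x: enter (5,3) at t=0.5383
    x: enter (4,3) at t=1.5736 ← occupied
  → r_5 = 1.5736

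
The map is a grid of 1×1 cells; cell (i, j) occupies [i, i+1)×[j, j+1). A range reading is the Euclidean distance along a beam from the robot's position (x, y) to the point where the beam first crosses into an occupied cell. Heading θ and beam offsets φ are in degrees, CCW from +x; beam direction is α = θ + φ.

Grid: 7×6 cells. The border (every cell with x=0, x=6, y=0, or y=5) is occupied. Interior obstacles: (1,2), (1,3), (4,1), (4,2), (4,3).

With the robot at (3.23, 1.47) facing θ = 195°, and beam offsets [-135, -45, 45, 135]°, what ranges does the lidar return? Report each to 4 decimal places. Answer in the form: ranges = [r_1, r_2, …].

ranges = [1.5400, 1.4203, 0.5427, 0.8891]

beam 1: φ=-135°, α=60°
  cosα=0.5000 sinα=0.8660 | (3,1) | tMaxX 1.5400 tMaxY 0.6120 | tΔX 2.0000 tΔY 1.1547
    t=0.6120 [y] (3,2)
    t=1.5400 [x] (4,2) — stop
  → r_1 = 1.5400
beam 2: φ=-45°, α=150°
  cosα=-0.8660 sinα=0.5000 | (3,1) | tMaxX 0.2656 tMaxY 1.0600 | tΔX 1.1547 tΔY 2.0000
    t=0.2656 [x] (2,1)
    t=1.0600 [y] (2,2)
    t=1.4203 [x] (1,2) — stop
  → r_2 = 1.4203
beam 3: φ=45°, α=240°
  cosα=-0.5000 sinα=-0.8660 | (3,1) | tMaxX 0.4600 tMaxY 0.5427 | tΔX 2.0000 tΔY 1.1547
    t=0.4600 [x] (2,1)
    t=0.5427 [y] (2,0) — stop
  → r_3 = 0.5427
beam 4: φ=135°, α=330°
  cosα=0.8660 sinα=-0.5000 | (3,1) | tMaxX 0.8891 tMaxY 0.9400 | tΔX 1.1547 tΔY 2.0000
    t=0.8891 [x] (4,1) — stop
  → r_4 = 0.8891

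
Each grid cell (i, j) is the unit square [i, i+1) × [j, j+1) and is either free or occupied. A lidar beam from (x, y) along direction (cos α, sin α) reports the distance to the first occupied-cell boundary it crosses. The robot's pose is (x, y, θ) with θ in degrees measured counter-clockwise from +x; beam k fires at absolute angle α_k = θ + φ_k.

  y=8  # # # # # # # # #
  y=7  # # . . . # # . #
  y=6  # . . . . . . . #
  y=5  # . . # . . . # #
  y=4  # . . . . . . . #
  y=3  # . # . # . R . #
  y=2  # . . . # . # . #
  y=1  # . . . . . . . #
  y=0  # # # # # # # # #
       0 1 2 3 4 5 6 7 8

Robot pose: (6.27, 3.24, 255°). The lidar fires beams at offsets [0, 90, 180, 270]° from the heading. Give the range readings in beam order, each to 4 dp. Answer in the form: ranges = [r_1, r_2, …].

beam 1: φ=0°, α=255°
  cosα=-0.2588 sinα=-0.9659 | (6,3) | tMaxX 1.0432 tMaxY 0.2485 | tΔX 3.8637 tΔY 1.0353
    t=0.2485 [y] (6,2) — stop
  → r_1 = 0.2485
beam 2: φ=90°, α=345°
  cosα=0.9659 sinα=-0.2588 | (6,3) | tMaxX 0.7558 tMaxY 0.9273 | tΔX 1.0353 tΔY 3.8637
    t=0.7558 [x] (7,3)
    t=0.9273 [y] (7,2)
    t=1.7910 [x] (8,2) — stop
  → r_2 = 1.7910
beam 3: φ=180°, α=75°
  cosα=0.2588 sinα=0.9659 | (6,3) | tMaxX 2.8205 tMaxY 0.7868 | tΔX 3.8637 tΔY 1.0353
    t=0.7868 [y] (6,4)
    t=1.8221 [y] (6,5)
    t=2.8205 [x] (7,5) — stop
  → r_3 = 2.8205
beam 4: φ=270°, α=165°
  cosα=-0.9659 sinα=0.2588 | (6,3) | tMaxX 0.2795 tMaxY 2.9364 | tΔX 1.0353 tΔY 3.8637
    t=0.2795 [x] (5,3)
    t=1.3148 [x] (4,3) — stop
  → r_4 = 1.3148

ranges = [0.2485, 1.7910, 2.8205, 1.3148]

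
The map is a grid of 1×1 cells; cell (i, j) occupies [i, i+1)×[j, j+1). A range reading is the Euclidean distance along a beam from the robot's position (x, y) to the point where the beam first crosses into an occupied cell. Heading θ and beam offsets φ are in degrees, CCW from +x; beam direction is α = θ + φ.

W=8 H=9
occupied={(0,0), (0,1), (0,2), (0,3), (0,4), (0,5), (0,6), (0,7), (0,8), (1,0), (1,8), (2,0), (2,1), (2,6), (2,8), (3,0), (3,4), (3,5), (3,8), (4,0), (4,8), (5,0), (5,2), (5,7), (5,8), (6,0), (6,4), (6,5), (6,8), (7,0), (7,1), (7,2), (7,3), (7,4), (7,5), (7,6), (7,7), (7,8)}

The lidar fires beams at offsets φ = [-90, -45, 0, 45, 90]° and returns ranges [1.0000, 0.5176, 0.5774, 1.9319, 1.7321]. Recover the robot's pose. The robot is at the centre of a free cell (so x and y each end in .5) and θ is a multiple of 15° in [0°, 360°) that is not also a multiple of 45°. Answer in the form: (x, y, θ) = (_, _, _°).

(x, y, θ) = (1.5, 3.5, 210°)

The pose lattice has 34·16 = 544 candidates. Test each by forward raycasting.
  (1.5, 1.5, 240°): beam 1 = 0.5774 ≠ 1.0000 ✗
  (6.5, 7.5, 345°): beam 1 = 1.5529 ≠ 1.0000 ✗
  (3.5, 1.5, 195°): beam 1 = 4.6587 ≠ 1.0000 ✗
  (1.5, 2.5, 345°): beam 1 = 1.5529 ≠ 1.0000 ✗
  …
  (1.5, 3.5, 210°): r_1=1.0000, r_2=0.5176, r_3=0.5774, r_4=1.9319, r_5=1.7321 — all match ✓
Only this pose fits every beam.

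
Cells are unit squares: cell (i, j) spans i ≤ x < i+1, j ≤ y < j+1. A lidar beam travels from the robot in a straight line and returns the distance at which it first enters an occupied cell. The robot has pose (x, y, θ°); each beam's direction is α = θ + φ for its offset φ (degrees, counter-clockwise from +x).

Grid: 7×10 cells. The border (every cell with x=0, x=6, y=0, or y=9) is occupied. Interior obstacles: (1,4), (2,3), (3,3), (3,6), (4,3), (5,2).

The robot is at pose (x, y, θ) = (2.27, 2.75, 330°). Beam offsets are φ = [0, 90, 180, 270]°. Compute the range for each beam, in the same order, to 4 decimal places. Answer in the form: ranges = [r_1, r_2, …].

beam 1: φ=0°, α=330°
  d=(0.8660,-0.5000)  start (2,2)  tX=0.8429 tY=1.5000  stride 1/|dx|=1.1547 1/|dy|=2.0000
    cross x-line → (3,2), t=0.8429
    cross y-line → (3,1), t=1.5000
    cross x-line → (4,1), t=1.9976
    cross x-line → (5,1), t=3.1523
    cross y-line → (5,0), t=3.5000 (wall)
  → r_1 = 3.5000
beam 2: φ=90°, α=60°
  d=(0.5000,0.8660)  start (2,2)  tX=1.4600 tY=0.2887  stride 1/|dx|=2.0000 1/|dy|=1.1547
    cross y-line → (2,3), t=0.2887 (wall)
  → r_2 = 0.2887
beam 3: φ=180°, α=150°
  d=(-0.8660,0.5000)  start (2,2)  tX=0.3118 tY=0.5000  stride 1/|dx|=1.1547 1/|dy|=2.0000
    cross x-line → (1,2), t=0.3118
    cross y-line → (1,3), t=0.5000
    cross x-line → (0,3), t=1.4665 (wall)
  → r_3 = 1.4665
beam 4: φ=270°, α=240°
  d=(-0.5000,-0.8660)  start (2,2)  tX=0.5400 tY=0.8660  stride 1/|dx|=2.0000 1/|dy|=1.1547
    cross x-line → (1,2), t=0.5400
    cross y-line → (1,1), t=0.8660
    cross y-line → (1,0), t=2.0207 (wall)
  → r_4 = 2.0207

ranges = [3.5000, 0.2887, 1.4665, 2.0207]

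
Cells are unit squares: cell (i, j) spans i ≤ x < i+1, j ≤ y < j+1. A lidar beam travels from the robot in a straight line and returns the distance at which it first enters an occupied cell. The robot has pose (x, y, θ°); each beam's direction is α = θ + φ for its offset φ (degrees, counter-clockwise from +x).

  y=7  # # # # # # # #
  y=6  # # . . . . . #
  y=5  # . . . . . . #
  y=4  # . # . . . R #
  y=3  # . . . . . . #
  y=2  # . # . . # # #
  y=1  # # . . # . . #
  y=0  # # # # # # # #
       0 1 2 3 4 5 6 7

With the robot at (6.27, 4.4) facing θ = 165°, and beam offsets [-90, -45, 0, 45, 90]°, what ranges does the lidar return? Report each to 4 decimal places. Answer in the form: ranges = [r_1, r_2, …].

ranges = [2.6917, 3.0022, 5.4559, 3.7759, 1.4494]

beam 1: φ=-90°, α=75°
  dir = (cos 75°, sin 75°) = (0.2588, 0.9659); from cell (6,4)
  next x-line at t=2.8205, next y-line at t=0.6212; Δt_x=3.8637, Δt_y=1.0353
    y: enter (6,5) at t=0.6212
    y: enter (6,6) at t=1.6564
    y: enter (6,7) at t=2.6917 ← occupied
  → r_1 = 2.6917
beam 2: φ=-45°, α=120°
  dir = (cos 120°, sin 120°) = (-0.5000, 0.8660); from cell (6,4)
  next x-line at t=0.5400, next y-line at t=0.6928; Δt_x=2.0000, Δt_y=1.1547
    x: enter (5,4) at t=0.5400
    y: enter (5,5) at t=0.6928
    y: enter (5,6) at t=1.8475
    x: enter (4,6) at t=2.5400
    y: enter (4,7) at t=3.0022 ← occupied
  → r_2 = 3.0022
beam 3: φ=0°, α=165°
  dir = (cos 165°, sin 165°) = (-0.9659, 0.2588); from cell (6,4)
  next x-line at t=0.2795, next y-line at t=2.3182; Δt_x=1.0353, Δt_y=3.8637
    x: enter (5,4) at t=0.2795
    x: enter (4,4) at t=1.3148
    y: enter (4,5) at t=2.3182
    x: enter (3,5) at t=2.3501
    x: enter (2,5) at t=3.3854
    x: enter (1,5) at t=4.4206
    x: enter (0,5) at t=5.4559 ← occupied
  → r_3 = 5.4559
beam 4: φ=45°, α=210°
  dir = (cos 210°, sin 210°) = (-0.8660, -0.5000); from cell (6,4)
  next x-line at t=0.3118, next y-line at t=0.8000; Δt_x=1.1547, Δt_y=2.0000
    x: enter (5,4) at t=0.3118
    y: enter (5,3) at t=0.8000
    x: enter (4,3) at t=1.4665
    x: enter (3,3) at t=2.6212
    y: enter (3,2) at t=2.8000
    x: enter (2,2) at t=3.7759 ← occupied
  → r_4 = 3.7759
beam 5: φ=90°, α=255°
  dir = (cos 255°, sin 255°) = (-0.2588, -0.9659); from cell (6,4)
  next x-line at t=1.0432, next y-line at t=0.4141; Δt_x=3.8637, Δt_y=1.0353
    y: enter (6,3) at t=0.4141
    x: enter (5,3) at t=1.0432
    y: enter (5,2) at t=1.4494 ← occupied
  → r_5 = 1.4494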